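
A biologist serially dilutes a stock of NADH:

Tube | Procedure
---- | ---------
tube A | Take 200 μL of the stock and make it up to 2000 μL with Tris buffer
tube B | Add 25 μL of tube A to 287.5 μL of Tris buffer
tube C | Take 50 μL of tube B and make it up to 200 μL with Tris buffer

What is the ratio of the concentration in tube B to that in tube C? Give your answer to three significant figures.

Step 1: 200 μL brought to 2000 μL → factor 2000/200 = 10
Step 2: 25 μL + 287.5 μL = 312.5 μL total → factor 312.5/25 = 12.5
Step 3: 50 μL brought to 200 μL → factor 200/50 = 4
Dilution factor to tube B = 125; to tube C = 500
[tube B]/[tube C] = (factor to tube C)/(factor to tube B) = 500/125 = 4.00

4.00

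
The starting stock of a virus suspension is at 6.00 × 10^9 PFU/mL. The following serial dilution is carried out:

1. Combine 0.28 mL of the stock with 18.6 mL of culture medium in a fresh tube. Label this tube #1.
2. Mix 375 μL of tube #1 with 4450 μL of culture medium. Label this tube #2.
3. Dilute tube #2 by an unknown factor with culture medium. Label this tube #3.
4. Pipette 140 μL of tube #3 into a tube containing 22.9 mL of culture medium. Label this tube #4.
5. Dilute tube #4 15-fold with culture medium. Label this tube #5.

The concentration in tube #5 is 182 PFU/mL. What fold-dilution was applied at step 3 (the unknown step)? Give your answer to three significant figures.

15.4-fold

Step 1: 0.28 mL + 18.6 mL = 18.88 mL total → factor 18.88/0.28 = 67.429
Step 2: 375 μL + 4450 μL = 4825 μL total → factor 4825/375 = 12.867
Step 3: unknown factor x
Step 4: 140 μL + 22.9 mL = 23040 μL total → factor 23040/140 = 164.57
Step 5: 15-fold → factor 15
Product of known-step factors = 2.1417 × 10^6
Overall factor = 6.00 × 10^9 PFU/mL / (182 PFU/mL) = 3.2967 × 10^7
x = 3.2967 × 10^7 / 2.1417 × 10^6 = 15.4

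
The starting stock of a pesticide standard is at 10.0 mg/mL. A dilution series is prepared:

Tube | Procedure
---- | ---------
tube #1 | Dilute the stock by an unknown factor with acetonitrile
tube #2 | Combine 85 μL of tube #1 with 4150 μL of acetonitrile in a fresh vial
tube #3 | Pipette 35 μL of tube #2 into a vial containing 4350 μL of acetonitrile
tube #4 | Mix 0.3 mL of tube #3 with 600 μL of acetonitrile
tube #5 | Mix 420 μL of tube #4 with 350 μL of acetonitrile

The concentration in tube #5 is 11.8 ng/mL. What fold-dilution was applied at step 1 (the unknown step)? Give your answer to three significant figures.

24.7-fold

Step 1: unknown factor x
Step 2: 85 μL + 4150 μL = 4235 μL total → factor 4235/85 = 49.824
Step 3: 35 μL + 4350 μL = 4385 μL total → factor 4385/35 = 125.29
Step 4: 0.3 mL + 600 μL = 0.9 mL total → factor 0.9/0.3 = 3
Step 5: 420 μL + 350 μL = 770 μL total → factor 770/420 = 1.8333
Product of known-step factors = 34332
Overall factor = 10.0 mg/mL / (11.8 ng/mL) = 8.4746 × 10^5
x = 8.4746 × 10^5 / 34332 = 24.7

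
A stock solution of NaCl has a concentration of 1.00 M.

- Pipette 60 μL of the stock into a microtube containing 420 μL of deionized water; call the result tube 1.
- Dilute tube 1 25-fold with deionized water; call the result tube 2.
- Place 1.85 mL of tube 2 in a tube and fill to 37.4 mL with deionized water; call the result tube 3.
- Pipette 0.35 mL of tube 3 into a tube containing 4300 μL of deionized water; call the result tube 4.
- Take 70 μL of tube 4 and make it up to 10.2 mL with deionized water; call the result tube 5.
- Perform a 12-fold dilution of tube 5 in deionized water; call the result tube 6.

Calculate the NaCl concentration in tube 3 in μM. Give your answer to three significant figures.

247 μM

Step 1: 60 μL + 420 μL = 480 μL total → factor 480/60 = 8
Step 2: 25-fold → factor 25
Step 3: 1.85 mL brought to 37.4 mL → factor 37.4/1.85 = 20.216
Dilution factor through tube 3 = 8 × 25 × 20.216 = 4043.2
[tube 3] = 1.00 M / 4043.2 = 0.0002473 M = 247 μM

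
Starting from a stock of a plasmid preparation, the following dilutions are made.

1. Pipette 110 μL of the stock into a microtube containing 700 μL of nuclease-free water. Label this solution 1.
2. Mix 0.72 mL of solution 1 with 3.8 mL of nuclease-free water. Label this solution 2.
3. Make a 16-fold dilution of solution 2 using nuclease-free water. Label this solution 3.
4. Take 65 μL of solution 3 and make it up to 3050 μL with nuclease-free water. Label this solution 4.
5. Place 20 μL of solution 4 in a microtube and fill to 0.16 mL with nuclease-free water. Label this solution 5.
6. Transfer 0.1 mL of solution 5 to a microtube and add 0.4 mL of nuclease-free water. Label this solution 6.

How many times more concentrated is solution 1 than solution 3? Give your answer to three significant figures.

100

Step 1: 110 μL + 700 μL = 810 μL total → factor 810/110 = 7.3636
Step 2: 0.72 mL + 3.8 mL = 4.52 mL total → factor 4.52/0.72 = 6.2778
Step 3: 16-fold → factor 16
Dilution factor to solution 1 = 7.3636; to solution 3 = 739.64
[solution 1]/[solution 3] = (factor to solution 3)/(factor to solution 1) = 739.64/7.3636 = 100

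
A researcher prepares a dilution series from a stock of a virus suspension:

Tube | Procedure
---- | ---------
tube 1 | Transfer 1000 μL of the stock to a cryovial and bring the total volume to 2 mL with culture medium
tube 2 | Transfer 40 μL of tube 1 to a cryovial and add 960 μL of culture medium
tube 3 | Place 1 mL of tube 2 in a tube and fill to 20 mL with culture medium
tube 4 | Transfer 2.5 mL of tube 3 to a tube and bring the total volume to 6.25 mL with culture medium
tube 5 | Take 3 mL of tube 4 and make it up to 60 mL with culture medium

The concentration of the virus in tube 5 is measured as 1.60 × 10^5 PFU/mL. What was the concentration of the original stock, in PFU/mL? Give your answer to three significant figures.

Step 1: 1000 μL brought to 2 mL → factor 2000/1000 = 2
Step 2: 40 μL + 960 μL = 1000 μL total → factor 1000/40 = 25
Step 3: 1 mL brought to 20 mL → factor 20/1 = 20
Step 4: 2.5 mL brought to 6.25 mL → factor 6.25/2.5 = 2.5
Step 5: 3 mL brought to 60 mL → factor 60/3 = 20
Overall dilution factor = 2 × 25 × 20 × 2.5 × 20 = 50000
Stock = 1.60 × 10^5 PFU/mL × 50000 = 8.00 × 10^9 PFU/mL

8.00 × 10^9 PFU/mL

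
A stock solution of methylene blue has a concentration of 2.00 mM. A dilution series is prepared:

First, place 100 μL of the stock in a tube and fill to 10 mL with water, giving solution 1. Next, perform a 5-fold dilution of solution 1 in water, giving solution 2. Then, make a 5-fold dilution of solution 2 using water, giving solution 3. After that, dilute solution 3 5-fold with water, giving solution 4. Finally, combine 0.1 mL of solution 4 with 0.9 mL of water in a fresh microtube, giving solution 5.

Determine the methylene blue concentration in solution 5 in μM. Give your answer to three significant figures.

0.0160 μM

Step 1: 100 μL brought to 10 mL → factor 10000/100 = 100
Step 2: 5-fold → factor 5
Step 3: 5-fold → factor 5
Step 4: 5-fold → factor 5
Step 5: 0.1 mL + 0.9 mL = 1 mL total → factor 1/0.1 = 10
Overall dilution factor = 100 × 5 × 5 × 5 × 10 = 1.25 × 10^5
Final = 2.00 mM / 1.25 × 10^5 = 1.600 × 10^-5 mM = 0.0160 μM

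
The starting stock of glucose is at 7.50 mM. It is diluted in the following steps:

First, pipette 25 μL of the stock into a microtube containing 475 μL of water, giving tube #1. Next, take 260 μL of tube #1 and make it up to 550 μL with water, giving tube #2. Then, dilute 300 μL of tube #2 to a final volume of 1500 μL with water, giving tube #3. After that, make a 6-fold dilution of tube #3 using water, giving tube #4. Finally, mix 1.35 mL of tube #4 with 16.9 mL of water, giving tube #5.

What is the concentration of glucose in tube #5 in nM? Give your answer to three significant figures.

437 nM

Step 1: 25 μL + 475 μL = 500 μL total → factor 500/25 = 20
Step 2: 260 μL brought to 550 μL → factor 550/260 = 2.1154
Step 3: 300 μL brought to 1500 μL → factor 1500/300 = 5
Step 4: 6-fold → factor 6
Step 5: 1.35 mL + 16.9 mL = 18.25 mL total → factor 18.25/1.35 = 13.519
Overall dilution factor = 20 × 2.1154 × 5 × 6 × 13.519 = 17158
Final = 7.50 mM / 17158 = 0.0004371 mM = 437 nM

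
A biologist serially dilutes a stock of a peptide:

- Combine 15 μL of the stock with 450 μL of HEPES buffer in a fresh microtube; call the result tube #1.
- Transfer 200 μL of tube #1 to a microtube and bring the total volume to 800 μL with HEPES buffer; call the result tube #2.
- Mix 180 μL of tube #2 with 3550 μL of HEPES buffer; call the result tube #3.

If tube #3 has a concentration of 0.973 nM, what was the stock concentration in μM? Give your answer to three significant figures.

Step 1: 15 μL + 450 μL = 465 μL total → factor 465/15 = 31
Step 2: 200 μL brought to 800 μL → factor 800/200 = 4
Step 3: 180 μL + 3550 μL = 3730 μL total → factor 3730/180 = 20.722
Overall dilution factor = 31 × 4 × 20.722 = 2569.6
Stock = 0.973 nM × 2569.6 = 2500 nM = 2.50 μM

2.50 μM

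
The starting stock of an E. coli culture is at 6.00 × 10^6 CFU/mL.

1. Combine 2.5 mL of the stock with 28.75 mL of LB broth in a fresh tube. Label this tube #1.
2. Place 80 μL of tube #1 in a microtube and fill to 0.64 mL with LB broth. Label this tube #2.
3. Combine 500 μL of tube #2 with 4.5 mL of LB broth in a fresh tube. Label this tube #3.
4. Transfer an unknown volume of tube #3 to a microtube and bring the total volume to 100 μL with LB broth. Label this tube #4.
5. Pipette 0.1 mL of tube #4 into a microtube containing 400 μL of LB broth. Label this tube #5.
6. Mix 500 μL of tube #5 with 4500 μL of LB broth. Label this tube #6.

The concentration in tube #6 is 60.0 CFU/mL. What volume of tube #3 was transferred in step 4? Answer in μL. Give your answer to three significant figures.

Step 1: 2.5 mL + 28.75 mL = 31.25 mL total → factor 31.25/2.5 = 12.5
Step 2: 80 μL brought to 0.64 mL → factor 640/80 = 8
Step 3: 500 μL + 4.5 mL = 5000 μL total → factor 5000/500 = 10
Step 4: v brought to 100 μL → factor = 100 μL/v
Step 5: 0.1 mL + 400 μL = 0.5 mL total → factor 0.5/0.1 = 5
Step 6: 500 μL + 4500 μL = 5000 μL total → factor 5000/500 = 10
Product of known-step factors = 50000
Overall factor = 6.00 × 10^6 CFU/mL / (60.0 CFU/mL) = 1 × 10^5
Step-4 factor = 1 × 10^5 / 50000 = 2
v = 100 μL / 2 = 50.0 μL

50.0 μL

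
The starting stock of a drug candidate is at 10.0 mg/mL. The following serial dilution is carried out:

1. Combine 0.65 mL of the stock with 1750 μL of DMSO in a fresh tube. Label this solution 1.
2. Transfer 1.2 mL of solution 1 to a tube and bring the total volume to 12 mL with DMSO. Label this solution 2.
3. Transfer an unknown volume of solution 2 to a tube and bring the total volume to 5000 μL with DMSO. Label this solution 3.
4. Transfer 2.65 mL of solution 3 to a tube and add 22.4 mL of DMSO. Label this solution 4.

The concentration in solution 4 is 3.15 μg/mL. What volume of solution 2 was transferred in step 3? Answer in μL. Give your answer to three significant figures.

550 μL

Step 1: 0.65 mL + 1750 μL = 2.4 mL total → factor 2.4/0.65 = 3.6923
Step 2: 1.2 mL brought to 12 mL → factor 12/1.2 = 10
Step 3: v brought to 5000 μL → factor = 5000 μL/v
Step 4: 2.65 mL + 22.4 mL = 25.05 mL total → factor 25.05/2.65 = 9.4528
Product of known-step factors = 349.03
Overall factor = 10.0 mg/mL / (3.15 μg/mL) = 3174.6
Step-3 factor = 3174.6 / 349.03 = 9.0956
v = 5000 μL / 9.0956 = 550 μL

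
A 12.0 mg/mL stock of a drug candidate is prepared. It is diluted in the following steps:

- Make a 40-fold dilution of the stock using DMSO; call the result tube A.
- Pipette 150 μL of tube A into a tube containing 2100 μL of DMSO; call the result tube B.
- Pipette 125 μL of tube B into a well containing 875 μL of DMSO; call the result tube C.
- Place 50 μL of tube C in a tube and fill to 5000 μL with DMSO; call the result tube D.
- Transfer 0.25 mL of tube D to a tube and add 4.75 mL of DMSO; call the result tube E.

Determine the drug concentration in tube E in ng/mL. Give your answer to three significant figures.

Step 1: 40-fold → factor 40
Step 2: 150 μL + 2100 μL = 2250 μL total → factor 2250/150 = 15
Step 3: 125 μL + 875 μL = 1000 μL total → factor 1000/125 = 8
Step 4: 50 μL brought to 5000 μL → factor 5000/50 = 100
Step 5: 0.25 mL + 4.75 mL = 5 mL total → factor 5/0.25 = 20
Overall dilution factor = 40 × 15 × 8 × 100 × 20 = 9.6 × 10^6
Final = 12.0 mg/mL / 9.6 × 10^6 = 1.250 × 10^-6 mg/mL = 1.25 ng/mL

1.25 ng/mL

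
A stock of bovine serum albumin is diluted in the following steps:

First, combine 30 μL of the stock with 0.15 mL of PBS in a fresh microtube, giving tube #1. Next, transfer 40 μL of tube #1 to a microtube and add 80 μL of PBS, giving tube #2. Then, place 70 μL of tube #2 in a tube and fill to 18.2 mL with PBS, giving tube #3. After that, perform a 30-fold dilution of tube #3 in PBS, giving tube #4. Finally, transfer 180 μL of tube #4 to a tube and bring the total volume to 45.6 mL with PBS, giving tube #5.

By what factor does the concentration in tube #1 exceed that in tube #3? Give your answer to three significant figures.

Step 1: 30 μL + 0.15 mL = 180 μL total → factor 180/30 = 6
Step 2: 40 μL + 80 μL = 120 μL total → factor 120/40 = 3
Step 3: 70 μL brought to 18.2 mL → factor 18200/70 = 260
Dilution factor to tube #1 = 6; to tube #3 = 4680
[tube #1]/[tube #3] = (factor to tube #3)/(factor to tube #1) = 4680/6 = 780

780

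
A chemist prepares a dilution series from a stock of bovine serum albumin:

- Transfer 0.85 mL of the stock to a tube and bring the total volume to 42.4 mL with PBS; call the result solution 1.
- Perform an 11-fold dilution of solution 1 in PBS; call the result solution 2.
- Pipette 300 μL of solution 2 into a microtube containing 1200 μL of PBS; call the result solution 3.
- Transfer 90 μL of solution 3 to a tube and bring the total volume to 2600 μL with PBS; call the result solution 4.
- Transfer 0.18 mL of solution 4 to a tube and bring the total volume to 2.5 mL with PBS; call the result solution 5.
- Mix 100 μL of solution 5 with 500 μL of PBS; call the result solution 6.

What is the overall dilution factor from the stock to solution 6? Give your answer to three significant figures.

6.60 × 10^6

Step 1: 0.85 mL brought to 42.4 mL → factor 42.4/0.85 = 49.882
Step 2: 11-fold → factor 11
Step 3: 300 μL + 1200 μL = 1500 μL total → factor 1500/300 = 5
Step 4: 90 μL brought to 2600 μL → factor 2600/90 = 28.889
Step 5: 0.18 mL brought to 2.5 mL → factor 2.5/0.18 = 13.889
Step 6: 100 μL + 500 μL = 600 μL total → factor 600/100 = 6
Overall dilution factor = 49.882 × 11 × 5 × 28.889 × 13.889 × 6 = 6.6048 × 10^6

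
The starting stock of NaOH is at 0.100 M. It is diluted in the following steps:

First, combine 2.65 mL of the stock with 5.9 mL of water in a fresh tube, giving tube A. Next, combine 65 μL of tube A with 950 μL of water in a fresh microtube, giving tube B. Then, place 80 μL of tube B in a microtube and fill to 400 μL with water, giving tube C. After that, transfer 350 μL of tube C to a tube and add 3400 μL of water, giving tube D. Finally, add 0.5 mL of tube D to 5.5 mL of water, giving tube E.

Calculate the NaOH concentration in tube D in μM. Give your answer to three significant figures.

Step 1: 2.65 mL + 5.9 mL = 8.55 mL total → factor 8.55/2.65 = 3.2264
Step 2: 65 μL + 950 μL = 1015 μL total → factor 1015/65 = 15.615
Step 3: 80 μL brought to 400 μL → factor 400/80 = 5
Step 4: 350 μL + 3400 μL = 3750 μL total → factor 3750/350 = 10.714
Dilution factor through tube D = 3.2264 × 15.615 × 5 × 10.714 = 2699
[tube D] = 0.100 M / 2699 = 3.705 × 10^-5 M = 37.1 μM

37.1 μM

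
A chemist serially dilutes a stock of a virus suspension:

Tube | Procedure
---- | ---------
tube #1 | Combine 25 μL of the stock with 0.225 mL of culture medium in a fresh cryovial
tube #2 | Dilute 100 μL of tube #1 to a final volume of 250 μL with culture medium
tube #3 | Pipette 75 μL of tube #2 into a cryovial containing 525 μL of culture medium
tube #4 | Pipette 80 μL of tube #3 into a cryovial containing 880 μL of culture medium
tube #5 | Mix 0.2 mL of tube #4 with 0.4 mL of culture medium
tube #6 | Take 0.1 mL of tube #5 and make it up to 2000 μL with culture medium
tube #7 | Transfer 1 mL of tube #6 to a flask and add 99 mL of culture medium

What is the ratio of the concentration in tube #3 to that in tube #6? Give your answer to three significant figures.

Step 1: 25 μL + 0.225 mL = 250 μL total → factor 250/25 = 10
Step 2: 100 μL brought to 250 μL → factor 250/100 = 2.5
Step 3: 75 μL + 525 μL = 600 μL total → factor 600/75 = 8
Step 4: 80 μL + 880 μL = 960 μL total → factor 960/80 = 12
Step 5: 0.2 mL + 0.4 mL = 0.6 mL total → factor 0.6/0.2 = 3
Step 6: 0.1 mL brought to 2000 μL → factor 2/0.1 = 20
Dilution factor to tube #3 = 200; to tube #6 = 1.44 × 10^5
[tube #3]/[tube #6] = (factor to tube #6)/(factor to tube #3) = 1.44 × 10^5/200 = 720

720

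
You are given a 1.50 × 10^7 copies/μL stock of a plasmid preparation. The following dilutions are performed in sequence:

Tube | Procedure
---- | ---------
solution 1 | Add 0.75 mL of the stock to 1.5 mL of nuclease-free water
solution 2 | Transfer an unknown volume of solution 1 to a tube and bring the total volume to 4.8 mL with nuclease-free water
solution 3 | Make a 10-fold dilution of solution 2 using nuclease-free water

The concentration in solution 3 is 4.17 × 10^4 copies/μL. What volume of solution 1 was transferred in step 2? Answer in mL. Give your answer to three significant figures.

Step 1: 0.75 mL + 1.5 mL = 2.25 mL total → factor 2.25/0.75 = 3
Step 2: v brought to 4.8 mL → factor = 4.8 mL/v
Step 3: 10-fold → factor 10
Product of known-step factors = 30
Overall factor = 1.50 × 10^7 copies/μL / (4.17 × 10^4 copies/μL) = 359.71
Step-2 factor = 359.71 / 30 = 11.99
v = 4.8 mL / 11.99 = 0.400 mL

0.400 mL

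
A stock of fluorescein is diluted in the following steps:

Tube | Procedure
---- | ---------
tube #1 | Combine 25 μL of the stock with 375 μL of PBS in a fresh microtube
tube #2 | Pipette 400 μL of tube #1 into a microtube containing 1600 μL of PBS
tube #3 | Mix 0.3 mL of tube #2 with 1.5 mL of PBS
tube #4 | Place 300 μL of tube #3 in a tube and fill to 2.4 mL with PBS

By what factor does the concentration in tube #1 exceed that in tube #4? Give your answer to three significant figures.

240

Step 1: 25 μL + 375 μL = 400 μL total → factor 400/25 = 16
Step 2: 400 μL + 1600 μL = 2000 μL total → factor 2000/400 = 5
Step 3: 0.3 mL + 1.5 mL = 1.8 mL total → factor 1.8/0.3 = 6
Step 4: 300 μL brought to 2.4 mL → factor 2400/300 = 8
Dilution factor to tube #1 = 16; to tube #4 = 3840
[tube #1]/[tube #4] = (factor to tube #4)/(factor to tube #1) = 3840/16 = 240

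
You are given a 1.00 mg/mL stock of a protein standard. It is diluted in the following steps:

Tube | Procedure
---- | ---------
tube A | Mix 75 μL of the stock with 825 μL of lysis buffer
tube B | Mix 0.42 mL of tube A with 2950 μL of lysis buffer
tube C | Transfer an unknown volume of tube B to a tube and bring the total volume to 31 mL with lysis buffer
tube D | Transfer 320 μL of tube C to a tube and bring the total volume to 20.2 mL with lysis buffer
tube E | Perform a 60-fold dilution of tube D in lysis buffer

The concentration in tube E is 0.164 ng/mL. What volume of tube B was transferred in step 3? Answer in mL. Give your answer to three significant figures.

1.85 mL

Step 1: 75 μL + 825 μL = 900 μL total → factor 900/75 = 12
Step 2: 0.42 mL + 2950 μL = 3.37 mL total → factor 3.37/0.42 = 8.0238
Step 3: v brought to 31 mL → factor = 31 mL/v
Step 4: 320 μL brought to 20.2 mL → factor 20200/320 = 63.125
Step 5: 60-fold → factor 60
Product of known-step factors = 3.6468 × 10^5
Overall factor = 1.00 mg/mL / (0.164 ng/mL) = 6.0976 × 10^6
Step-3 factor = 6.0976 × 10^6 / 3.6468 × 10^5 = 16.72
v = 31 mL / 16.72 = 1.85 mL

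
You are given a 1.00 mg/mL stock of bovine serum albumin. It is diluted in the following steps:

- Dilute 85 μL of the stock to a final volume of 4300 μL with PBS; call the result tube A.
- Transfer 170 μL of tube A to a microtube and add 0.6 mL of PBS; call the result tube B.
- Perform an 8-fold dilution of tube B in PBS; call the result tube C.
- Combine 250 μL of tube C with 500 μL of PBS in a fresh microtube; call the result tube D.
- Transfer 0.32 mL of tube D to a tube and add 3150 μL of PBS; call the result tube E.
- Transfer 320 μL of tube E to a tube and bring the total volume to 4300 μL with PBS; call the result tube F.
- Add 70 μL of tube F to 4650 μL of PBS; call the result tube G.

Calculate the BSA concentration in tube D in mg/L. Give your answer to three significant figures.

Step 1: 85 μL brought to 4300 μL → factor 4300/85 = 50.588
Step 2: 170 μL + 0.6 mL = 770 μL total → factor 770/170 = 4.5294
Step 3: 8-fold → factor 8
Step 4: 250 μL + 500 μL = 750 μL total → factor 750/250 = 3
Dilution factor through tube D = 50.588 × 4.5294 × 8 × 3 = 5499.2
[tube D] = 1.00 mg/mL / 5499.2 = 0.0001818 mg/mL = 0.182 mg/L

0.182 mg/L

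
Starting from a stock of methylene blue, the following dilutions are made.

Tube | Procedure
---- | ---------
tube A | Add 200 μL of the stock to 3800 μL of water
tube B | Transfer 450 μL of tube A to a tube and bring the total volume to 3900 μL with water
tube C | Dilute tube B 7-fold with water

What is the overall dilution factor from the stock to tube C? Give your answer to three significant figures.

1.21 × 10^3

Step 1: 200 μL + 3800 μL = 4000 μL total → factor 4000/200 = 20
Step 2: 450 μL brought to 3900 μL → factor 3900/450 = 8.6667
Step 3: 7-fold → factor 7
Overall dilution factor = 20 × 8.6667 × 7 = 1213.3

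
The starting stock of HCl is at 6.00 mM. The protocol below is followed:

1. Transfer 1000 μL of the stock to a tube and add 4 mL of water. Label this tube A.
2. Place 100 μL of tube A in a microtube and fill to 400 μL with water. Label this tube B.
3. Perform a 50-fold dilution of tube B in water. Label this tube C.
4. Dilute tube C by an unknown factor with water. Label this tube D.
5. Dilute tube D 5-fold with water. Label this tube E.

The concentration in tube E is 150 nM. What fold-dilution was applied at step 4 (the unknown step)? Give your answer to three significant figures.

8.00-fold

Step 1: 1000 μL + 4 mL = 5000 μL total → factor 5000/1000 = 5
Step 2: 100 μL brought to 400 μL → factor 400/100 = 4
Step 3: 50-fold → factor 50
Step 4: unknown factor x
Step 5: 5-fold → factor 5
Product of known-step factors = 5000
Overall factor = 6.00 mM / (150 nM) = 40000
x = 40000 / 5000 = 8.00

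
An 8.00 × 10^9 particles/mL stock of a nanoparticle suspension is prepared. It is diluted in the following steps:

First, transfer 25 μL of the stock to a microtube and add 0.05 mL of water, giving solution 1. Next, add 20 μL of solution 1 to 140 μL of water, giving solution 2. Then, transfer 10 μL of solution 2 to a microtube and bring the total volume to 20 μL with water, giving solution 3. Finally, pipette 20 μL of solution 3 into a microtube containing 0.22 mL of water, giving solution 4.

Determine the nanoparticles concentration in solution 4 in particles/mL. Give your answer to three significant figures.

1.39 × 10^7 particles/mL

Step 1: 25 μL + 0.05 mL = 75 μL total → factor 75/25 = 3
Step 2: 20 μL + 140 μL = 160 μL total → factor 160/20 = 8
Step 3: 10 μL brought to 20 μL → factor 20/10 = 2
Step 4: 20 μL + 0.22 mL = 240 μL total → factor 240/20 = 12
Overall dilution factor = 3 × 8 × 2 × 12 = 576
Final = 8.00 × 10^9 particles/mL / 576 = 1.39 × 10^7 particles/mL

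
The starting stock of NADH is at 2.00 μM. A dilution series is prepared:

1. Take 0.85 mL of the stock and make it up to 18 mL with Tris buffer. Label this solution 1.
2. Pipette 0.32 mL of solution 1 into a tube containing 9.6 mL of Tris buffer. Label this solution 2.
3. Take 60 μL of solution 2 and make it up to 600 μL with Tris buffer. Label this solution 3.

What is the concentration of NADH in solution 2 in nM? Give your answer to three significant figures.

3.05 nM

Step 1: 0.85 mL brought to 18 mL → factor 18/0.85 = 21.176
Step 2: 0.32 mL + 9.6 mL = 9.92 mL total → factor 9.92/0.32 = 31
Dilution factor through solution 2 = 21.176 × 31 = 656.47
[solution 2] = 2.00 μM / 656.47 = 0.003047 μM = 3.05 nM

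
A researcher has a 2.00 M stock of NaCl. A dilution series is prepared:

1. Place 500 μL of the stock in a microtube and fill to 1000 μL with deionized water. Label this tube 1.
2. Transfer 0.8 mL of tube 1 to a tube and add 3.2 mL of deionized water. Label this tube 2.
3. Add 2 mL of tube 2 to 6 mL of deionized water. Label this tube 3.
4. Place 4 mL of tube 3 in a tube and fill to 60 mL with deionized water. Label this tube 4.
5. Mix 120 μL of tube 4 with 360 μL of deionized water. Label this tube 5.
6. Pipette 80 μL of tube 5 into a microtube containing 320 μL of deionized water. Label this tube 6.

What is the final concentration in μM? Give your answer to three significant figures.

167 μM

Step 1: 500 μL brought to 1000 μL → factor 1000/500 = 2
Step 2: 0.8 mL + 3.2 mL = 4 mL total → factor 4/0.8 = 5
Step 3: 2 mL + 6 mL = 8 mL total → factor 8/2 = 4
Step 4: 4 mL brought to 60 mL → factor 60/4 = 15
Step 5: 120 μL + 360 μL = 480 μL total → factor 480/120 = 4
Step 6: 80 μL + 320 μL = 400 μL total → factor 400/80 = 5
Overall dilution factor = 2 × 5 × 4 × 15 × 4 × 5 = 12000
Final = 2.00 M / 12000 = 0.0001667 M = 167 μM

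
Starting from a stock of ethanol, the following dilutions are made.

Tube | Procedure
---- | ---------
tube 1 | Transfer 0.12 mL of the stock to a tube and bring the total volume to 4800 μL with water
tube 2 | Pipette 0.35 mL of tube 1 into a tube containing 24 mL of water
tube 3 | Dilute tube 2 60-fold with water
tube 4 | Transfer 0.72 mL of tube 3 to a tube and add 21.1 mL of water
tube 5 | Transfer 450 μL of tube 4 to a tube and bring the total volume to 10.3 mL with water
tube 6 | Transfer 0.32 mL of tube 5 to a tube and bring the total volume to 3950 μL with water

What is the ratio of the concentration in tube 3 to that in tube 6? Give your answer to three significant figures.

8.56 × 10^3

Step 1: 0.12 mL brought to 4800 μL → factor 4.8/0.12 = 40
Step 2: 0.35 mL + 24 mL = 24.35 mL total → factor 24.35/0.35 = 69.571
Step 3: 60-fold → factor 60
Step 4: 0.72 mL + 21.1 mL = 21.82 mL total → factor 21.82/0.72 = 30.306
Step 5: 450 μL brought to 10.3 mL → factor 10300/450 = 22.889
Step 6: 0.32 mL brought to 3950 μL → factor 3.95/0.32 = 12.344
Dilution factor to tube 3 = 1.6697 × 10^5; to tube 6 = 1.4297 × 10^9
[tube 3]/[tube 6] = (factor to tube 6)/(factor to tube 3) = 1.4297 × 10^9/1.6697 × 10^5 = 8.56 × 10^3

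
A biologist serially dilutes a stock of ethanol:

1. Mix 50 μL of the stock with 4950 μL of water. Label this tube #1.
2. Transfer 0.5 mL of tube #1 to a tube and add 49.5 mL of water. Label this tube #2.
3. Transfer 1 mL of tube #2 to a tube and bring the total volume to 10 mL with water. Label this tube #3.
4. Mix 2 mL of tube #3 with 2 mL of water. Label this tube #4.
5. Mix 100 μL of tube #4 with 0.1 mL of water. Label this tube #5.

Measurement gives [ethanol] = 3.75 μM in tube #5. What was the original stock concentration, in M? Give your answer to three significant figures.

Step 1: 50 μL + 4950 μL = 5000 μL total → factor 5000/50 = 100
Step 2: 0.5 mL + 49.5 mL = 50 mL total → factor 50/0.5 = 100
Step 3: 1 mL brought to 10 mL → factor 10/1 = 10
Step 4: 2 mL + 2 mL = 4 mL total → factor 4/2 = 2
Step 5: 100 μL + 0.1 mL = 200 μL total → factor 200/100 = 2
Overall dilution factor = 100 × 100 × 10 × 2 × 2 = 4 × 10^5
Stock = 3.75 μM × 4 × 10^5 = 1.500 × 10^6 μM = 1.50 M

1.50 M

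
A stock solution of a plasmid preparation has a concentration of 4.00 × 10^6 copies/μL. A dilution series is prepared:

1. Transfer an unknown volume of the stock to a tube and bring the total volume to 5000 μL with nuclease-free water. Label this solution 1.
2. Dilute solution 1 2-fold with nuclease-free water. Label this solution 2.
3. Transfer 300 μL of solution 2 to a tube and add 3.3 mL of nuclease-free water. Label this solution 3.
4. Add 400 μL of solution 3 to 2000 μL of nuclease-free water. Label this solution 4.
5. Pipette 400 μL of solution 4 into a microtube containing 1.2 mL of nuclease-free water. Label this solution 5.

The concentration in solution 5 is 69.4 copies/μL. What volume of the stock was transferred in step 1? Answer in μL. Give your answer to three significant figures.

50.0 μL

Step 1: v brought to 5000 μL → factor = 5000 μL/v
Step 2: 2-fold → factor 2
Step 3: 300 μL + 3.3 mL = 3600 μL total → factor 3600/300 = 12
Step 4: 400 μL + 2000 μL = 2400 μL total → factor 2400/400 = 6
Step 5: 400 μL + 1.2 mL = 1600 μL total → factor 1600/400 = 4
Product of known-step factors = 576
Overall factor = 4.00 × 10^6 copies/μL / (69.4 copies/μL) = 57637
Step-1 factor = 57637 / 576 = 100.06
v = 5000 μL / 100.06 = 50.0 μL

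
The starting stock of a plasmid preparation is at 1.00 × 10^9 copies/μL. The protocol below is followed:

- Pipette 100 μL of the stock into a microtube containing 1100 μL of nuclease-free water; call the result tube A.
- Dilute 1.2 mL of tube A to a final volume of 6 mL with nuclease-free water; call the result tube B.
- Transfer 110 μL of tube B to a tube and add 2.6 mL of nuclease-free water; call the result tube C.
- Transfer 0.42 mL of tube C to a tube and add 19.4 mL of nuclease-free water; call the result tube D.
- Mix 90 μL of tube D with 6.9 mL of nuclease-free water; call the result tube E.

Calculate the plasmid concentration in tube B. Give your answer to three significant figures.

Step 1: 100 μL + 1100 μL = 1200 μL total → factor 1200/100 = 12
Step 2: 1.2 mL brought to 6 mL → factor 6/1.2 = 5
Dilution factor through tube B = 12 × 5 = 60
[tube B] = 1.00 × 10^9 copies/μL / 60 = 1.67 × 10^7 copies/μL

1.67 × 10^7 copies/μL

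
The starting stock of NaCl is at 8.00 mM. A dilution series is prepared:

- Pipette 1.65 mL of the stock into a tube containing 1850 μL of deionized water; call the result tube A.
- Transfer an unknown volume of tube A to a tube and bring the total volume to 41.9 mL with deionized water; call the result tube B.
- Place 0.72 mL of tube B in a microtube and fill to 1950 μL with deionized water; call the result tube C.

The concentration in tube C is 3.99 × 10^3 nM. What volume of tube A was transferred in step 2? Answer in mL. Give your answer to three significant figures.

Step 1: 1.65 mL + 1850 μL = 3.5 mL total → factor 3.5/1.65 = 2.1212
Step 2: v brought to 41.9 mL → factor = 41.9 mL/v
Step 3: 0.72 mL brought to 1950 μL → factor 1.95/0.72 = 2.7083
Product of known-step factors = 5.7449
Overall factor = 8.00 mM / (3.99 × 10^3 nM) = 2005
Step-2 factor = 2005 / 5.7449 = 349
v = 41.9 mL / 349 = 0.120 mL

0.120 mL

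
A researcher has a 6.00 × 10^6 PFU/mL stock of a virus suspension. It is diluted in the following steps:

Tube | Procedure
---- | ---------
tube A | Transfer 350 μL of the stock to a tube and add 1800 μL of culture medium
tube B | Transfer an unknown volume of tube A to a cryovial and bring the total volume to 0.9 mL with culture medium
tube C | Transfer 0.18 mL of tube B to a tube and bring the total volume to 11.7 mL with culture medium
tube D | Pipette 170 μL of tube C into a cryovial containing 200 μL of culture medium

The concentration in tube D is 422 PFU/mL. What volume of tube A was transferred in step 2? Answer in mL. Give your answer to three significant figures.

0.0550 mL

Step 1: 350 μL + 1800 μL = 2150 μL total → factor 2150/350 = 6.1429
Step 2: v brought to 0.9 mL → factor = 0.9 mL/v
Step 3: 0.18 mL brought to 11.7 mL → factor 11.7/0.18 = 65
Step 4: 170 μL + 200 μL = 370 μL total → factor 370/170 = 2.1765
Product of known-step factors = 869.03
Overall factor = 6.00 × 10^6 PFU/mL / (422 PFU/mL) = 14218
Step-2 factor = 14218 / 869.03 = 16.361
v = 0.9 mL / 16.361 = 0.0550 mL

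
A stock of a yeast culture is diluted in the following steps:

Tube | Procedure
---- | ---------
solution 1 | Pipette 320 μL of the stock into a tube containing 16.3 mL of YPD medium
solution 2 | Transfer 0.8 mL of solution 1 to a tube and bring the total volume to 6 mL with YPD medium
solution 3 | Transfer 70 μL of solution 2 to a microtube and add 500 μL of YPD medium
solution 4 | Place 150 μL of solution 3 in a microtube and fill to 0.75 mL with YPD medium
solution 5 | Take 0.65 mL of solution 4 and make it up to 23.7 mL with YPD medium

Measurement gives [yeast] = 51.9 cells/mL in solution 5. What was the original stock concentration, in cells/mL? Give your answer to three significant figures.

3.00 × 10^7 cells/mL

Step 1: 320 μL + 16.3 mL = 16620 μL total → factor 16620/320 = 51.938
Step 2: 0.8 mL brought to 6 mL → factor 6/0.8 = 7.5
Step 3: 70 μL + 500 μL = 570 μL total → factor 570/70 = 8.1429
Step 4: 150 μL brought to 0.75 mL → factor 750/150 = 5
Step 5: 0.65 mL brought to 23.7 mL → factor 23.7/0.65 = 36.462
Overall dilution factor = 51.938 × 7.5 × 8.1429 × 5 × 36.462 = 5.7826 × 10^5
Stock = 51.9 cells/mL × 5.7826 × 10^5 = 3.00 × 10^7 cells/mL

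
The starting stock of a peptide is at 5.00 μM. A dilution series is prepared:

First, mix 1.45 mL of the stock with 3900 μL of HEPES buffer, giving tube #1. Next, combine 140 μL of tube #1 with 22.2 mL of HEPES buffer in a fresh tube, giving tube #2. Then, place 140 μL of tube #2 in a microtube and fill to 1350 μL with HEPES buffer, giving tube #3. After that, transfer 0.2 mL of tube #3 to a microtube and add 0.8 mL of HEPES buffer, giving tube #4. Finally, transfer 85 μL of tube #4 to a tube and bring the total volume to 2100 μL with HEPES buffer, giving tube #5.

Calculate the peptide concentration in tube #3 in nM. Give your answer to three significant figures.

Step 1: 1.45 mL + 3900 μL = 5.35 mL total → factor 5.35/1.45 = 3.6897
Step 2: 140 μL + 22.2 mL = 22340 μL total → factor 22340/140 = 159.57
Step 3: 140 μL brought to 1350 μL → factor 1350/140 = 9.6429
Dilution factor through tube #3 = 3.6897 × 159.57 × 9.6429 = 5677.4
[tube #3] = 5.00 μM / 5677.4 = 0.0008807 μM = 0.881 nM

0.881 nM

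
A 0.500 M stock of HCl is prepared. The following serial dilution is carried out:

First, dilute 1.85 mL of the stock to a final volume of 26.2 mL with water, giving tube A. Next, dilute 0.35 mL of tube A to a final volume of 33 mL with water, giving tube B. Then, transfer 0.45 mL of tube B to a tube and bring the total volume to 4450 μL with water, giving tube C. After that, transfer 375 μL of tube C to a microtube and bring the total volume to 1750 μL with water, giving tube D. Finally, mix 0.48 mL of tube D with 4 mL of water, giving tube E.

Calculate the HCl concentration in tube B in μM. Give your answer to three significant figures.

374 μM

Step 1: 1.85 mL brought to 26.2 mL → factor 26.2/1.85 = 14.162
Step 2: 0.35 mL brought to 33 mL → factor 33/0.35 = 94.286
Dilution factor through tube B = 14.162 × 94.286 = 1335.3
[tube B] = 0.500 M / 1335.3 = 0.0003745 M = 374 μM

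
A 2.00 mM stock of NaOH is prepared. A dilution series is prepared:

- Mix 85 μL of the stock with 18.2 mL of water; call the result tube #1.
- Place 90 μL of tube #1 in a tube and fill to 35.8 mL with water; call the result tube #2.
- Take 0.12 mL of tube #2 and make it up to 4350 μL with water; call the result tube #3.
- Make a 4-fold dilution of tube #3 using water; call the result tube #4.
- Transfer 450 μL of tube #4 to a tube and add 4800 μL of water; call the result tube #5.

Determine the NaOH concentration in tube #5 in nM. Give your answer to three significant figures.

0.0138 nM

Step 1: 85 μL + 18.2 mL = 18285 μL total → factor 18285/85 = 215.12
Step 2: 90 μL brought to 35.8 mL → factor 35800/90 = 397.78
Step 3: 0.12 mL brought to 4350 μL → factor 4.35/0.12 = 36.25
Step 4: 4-fold → factor 4
Step 5: 450 μL + 4800 μL = 5250 μL total → factor 5250/450 = 11.667
Overall dilution factor = 215.12 × 397.78 × 36.25 × 4 × 11.667 = 1.4475 × 10^8
Final = 2.00 mM / 1.4475 × 10^8 = 1.382 × 10^-8 mM = 0.0138 nM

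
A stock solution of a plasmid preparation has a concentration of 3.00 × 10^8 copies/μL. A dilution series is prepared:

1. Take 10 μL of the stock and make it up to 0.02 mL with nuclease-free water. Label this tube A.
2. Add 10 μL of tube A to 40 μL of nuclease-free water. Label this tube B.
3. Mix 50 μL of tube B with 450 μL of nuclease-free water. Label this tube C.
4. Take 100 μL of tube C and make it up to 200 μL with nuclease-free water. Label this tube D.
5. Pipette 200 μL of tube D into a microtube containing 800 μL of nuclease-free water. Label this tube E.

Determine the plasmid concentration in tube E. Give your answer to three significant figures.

3.00 × 10^5 copies/μL

Step 1: 10 μL brought to 0.02 mL → factor 20/10 = 2
Step 2: 10 μL + 40 μL = 50 μL total → factor 50/10 = 5
Step 3: 50 μL + 450 μL = 500 μL total → factor 500/50 = 10
Step 4: 100 μL brought to 200 μL → factor 200/100 = 2
Step 5: 200 μL + 800 μL = 1000 μL total → factor 1000/200 = 5
Overall dilution factor = 2 × 5 × 10 × 2 × 5 = 1000
Final = 3.00 × 10^8 copies/μL / 1000 = 3.00 × 10^5 copies/μL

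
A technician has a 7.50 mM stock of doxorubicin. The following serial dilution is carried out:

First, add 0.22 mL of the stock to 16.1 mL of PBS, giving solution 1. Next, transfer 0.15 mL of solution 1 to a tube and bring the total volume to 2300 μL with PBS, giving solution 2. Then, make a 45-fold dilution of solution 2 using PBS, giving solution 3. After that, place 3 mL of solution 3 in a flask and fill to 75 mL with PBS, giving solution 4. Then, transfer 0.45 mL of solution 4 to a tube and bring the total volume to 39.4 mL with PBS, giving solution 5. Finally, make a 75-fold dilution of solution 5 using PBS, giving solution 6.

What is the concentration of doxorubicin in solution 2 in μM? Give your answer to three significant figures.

Step 1: 0.22 mL + 16.1 mL = 16.32 mL total → factor 16.32/0.22 = 74.182
Step 2: 0.15 mL brought to 2300 μL → factor 2.3/0.15 = 15.333
Dilution factor through solution 2 = 74.182 × 15.333 = 1137.5
[solution 2] = 7.50 mM / 1137.5 = 0.006594 mM = 6.59 μM

6.59 μM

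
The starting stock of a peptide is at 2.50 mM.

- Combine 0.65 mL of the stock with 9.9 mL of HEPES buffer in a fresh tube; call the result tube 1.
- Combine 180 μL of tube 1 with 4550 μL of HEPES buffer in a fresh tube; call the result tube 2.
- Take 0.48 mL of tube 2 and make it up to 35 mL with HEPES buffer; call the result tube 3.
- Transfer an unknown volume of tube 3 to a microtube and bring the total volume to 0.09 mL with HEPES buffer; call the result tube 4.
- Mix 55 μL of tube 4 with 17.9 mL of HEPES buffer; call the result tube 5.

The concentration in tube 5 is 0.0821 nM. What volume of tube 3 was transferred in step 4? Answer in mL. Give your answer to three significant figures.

0.0300 mL

Step 1: 0.65 mL + 9.9 mL = 10.55 mL total → factor 10.55/0.65 = 16.231
Step 2: 180 μL + 4550 μL = 4730 μL total → factor 4730/180 = 26.278
Step 3: 0.48 mL brought to 35 mL → factor 35/0.48 = 72.917
Step 4: v brought to 0.09 mL → factor = 0.09 mL/v
Step 5: 55 μL + 17.9 mL = 17955 μL total → factor 17955/55 = 326.45
Product of known-step factors = 1.0153 × 10^7
Overall factor = 2.50 mM / (0.0821 nM) = 3.0451 × 10^7
Step-4 factor = 3.0451 × 10^7 / 1.0153 × 10^7 = 2.9993
v = 0.09 mL / 2.9993 = 0.0300 mL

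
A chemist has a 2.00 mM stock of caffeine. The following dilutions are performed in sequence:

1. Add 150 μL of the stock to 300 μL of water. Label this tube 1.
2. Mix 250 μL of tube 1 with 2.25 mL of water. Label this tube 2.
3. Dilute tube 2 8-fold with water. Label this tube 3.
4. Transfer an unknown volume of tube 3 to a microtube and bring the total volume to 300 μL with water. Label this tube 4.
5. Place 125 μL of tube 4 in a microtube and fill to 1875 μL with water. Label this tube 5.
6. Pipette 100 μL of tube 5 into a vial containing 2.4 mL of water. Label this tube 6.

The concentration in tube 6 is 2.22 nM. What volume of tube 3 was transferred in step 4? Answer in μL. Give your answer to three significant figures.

Step 1: 150 μL + 300 μL = 450 μL total → factor 450/150 = 3
Step 2: 250 μL + 2.25 mL = 2500 μL total → factor 2500/250 = 10
Step 3: 8-fold → factor 8
Step 4: v brought to 300 μL → factor = 300 μL/v
Step 5: 125 μL brought to 1875 μL → factor 1875/125 = 15
Step 6: 100 μL + 2.4 mL = 2500 μL total → factor 2500/100 = 25
Product of known-step factors = 90000
Overall factor = 2.00 mM / (2.22 nM) = 9.009 × 10^5
Step-4 factor = 9.009 × 10^5 / 90000 = 10.01
v = 300 μL / 10.01 = 30.0 μL

30.0 μL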